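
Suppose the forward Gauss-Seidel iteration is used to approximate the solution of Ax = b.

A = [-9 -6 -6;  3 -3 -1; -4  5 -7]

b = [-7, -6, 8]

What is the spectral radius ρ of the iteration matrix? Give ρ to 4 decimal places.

0.8507

Let D = diag(-9, -3, -7); L, U the strict triangles.
T_GS = -(D+L)⁻¹U: row 0 first, T[0,2] = -(-6)/(-9) = -0.6667; later rows by forward substitution.
  T[0,:] = [+0.0000  -0.6667  -0.6667]
  T[1,:] = [+0.0000  -0.6667  -1.0000]
  T[2,:] = [+0.0000  -0.0952  -0.3333]
moduli |λ_i(T)| = 0.8507, 0.1493, 0.0000.
ρ(T) = max|λ| = 0.8507; 0.8507 < 1 ⇒ converges.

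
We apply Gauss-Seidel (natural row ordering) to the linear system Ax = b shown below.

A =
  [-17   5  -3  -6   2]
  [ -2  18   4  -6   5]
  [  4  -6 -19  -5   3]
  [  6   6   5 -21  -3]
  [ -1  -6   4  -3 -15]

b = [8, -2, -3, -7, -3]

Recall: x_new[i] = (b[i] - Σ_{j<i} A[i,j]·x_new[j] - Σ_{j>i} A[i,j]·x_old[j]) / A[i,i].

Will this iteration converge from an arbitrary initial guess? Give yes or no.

yes

Write A = D+L+U with D = diag(-17, 18, -19, -21, -15).
T_GS = -(D+L)⁻¹U: row 0 first, T[0,4] = -(2)/(-17) = +0.1176; later rows by forward substitution.
  T[0,:] = [+0.0000, +0.2941, -0.1765, -0.3529, +0.1176]
  T[1,:] = [+0.0000, +0.0327, -0.2418, +0.2941, -0.2647]
  T[2,:] = [+0.0000, +0.0516, +0.0392, -0.4303, +0.2663]
  T[3,:] = [+0.0000, +0.1057, -0.1102, -0.1193, -0.1215]
  T[4,:] = [+0.0000, -0.0401, +0.1410, -0.1850, +0.1933]
|roots of det(T-λI)|: 0.5036, 0.2577, 0.0851, 0.0148, 0.0000.
ρ = 0.5036; 0.5036 < 1, so it converges for any x₀.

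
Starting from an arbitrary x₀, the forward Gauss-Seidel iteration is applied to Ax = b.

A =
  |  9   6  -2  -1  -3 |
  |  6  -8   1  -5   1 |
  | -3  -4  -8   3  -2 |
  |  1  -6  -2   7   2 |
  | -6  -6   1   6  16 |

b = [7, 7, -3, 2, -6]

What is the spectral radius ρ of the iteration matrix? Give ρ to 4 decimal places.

Let D = diag(9, -8, -8, 7, 16); L, U the strict triangles.
Gauss-Seidel: T = -(D+L)⁻¹U, row 0 first, T[0,3] = -(-1)/(9) = +0.1111; later rows by forward substitution.
  T[0,:] = [+0.0000  -0.6667  +0.2222  +0.1111  +0.3333]
  T[1,:] = [+0.0000  -0.5000  +0.2917  -0.5417  +0.3750]
  T[2,:] = [+0.0000  +0.5000  -0.2292  +0.6042  -0.5625]
  T[3,:] = [+0.0000  -0.1905  +0.1528  -0.3075  -0.1726]
  T[4,:] = [+0.0000  -0.3973  +0.1497  -0.0839  +0.3655]
moduli |λ_i(T)| = 0.9393, 0.2812, 0.2812, 0.0451, 0.0000.
ρ = 0.9393; 0.9393 < 1 ⇒ converges.

0.9393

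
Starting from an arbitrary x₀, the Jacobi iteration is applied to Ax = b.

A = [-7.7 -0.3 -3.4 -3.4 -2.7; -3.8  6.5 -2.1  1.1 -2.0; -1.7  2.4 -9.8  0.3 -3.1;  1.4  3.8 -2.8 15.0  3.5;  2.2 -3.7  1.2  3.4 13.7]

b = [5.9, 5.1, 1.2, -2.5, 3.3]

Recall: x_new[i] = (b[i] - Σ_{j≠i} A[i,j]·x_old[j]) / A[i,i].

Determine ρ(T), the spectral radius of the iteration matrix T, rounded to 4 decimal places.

0.6714

Write A = D+L+U with D = diag(-7.7, 6.5, -9.8, 15, 13.7).
T_J = -D⁻¹(L+U): T[3,0] = -(1.4)/(15) = -0.0933; T[3,3] = 0.
  T[0,:] = [+0.0000  -0.0390  -0.4416  -0.4416  -0.3506]
  T[1,:] = [+0.5846  +0.0000  +0.3231  -0.1692  +0.3077]
  T[2,:] = [-0.1735  +0.2449  +0.0000  +0.0306  -0.3163]
  T[3,:] = [-0.0933  -0.2533  +0.1867  +0.0000  -0.2333]
  T[4,:] = [-0.1606  +0.2701  -0.0876  -0.2482  +0.0000]
|roots of det(T-λI)|: 0.6714, 0.5468, 0.3799, 0.3557, 0.3557.
ρ = 0.6714; 0.6714 < 1 ⇒ converges.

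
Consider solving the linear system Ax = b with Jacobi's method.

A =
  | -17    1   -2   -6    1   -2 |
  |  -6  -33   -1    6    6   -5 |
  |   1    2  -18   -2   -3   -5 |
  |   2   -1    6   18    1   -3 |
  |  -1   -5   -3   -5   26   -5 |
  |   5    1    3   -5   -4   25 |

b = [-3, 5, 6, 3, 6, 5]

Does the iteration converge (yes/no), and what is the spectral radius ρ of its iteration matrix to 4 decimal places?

Write A = D+L+U with D = diag(-17, -33, -18, 18, 26, 25).
Jacobi: T = -D⁻¹(L+U), T[1,5] = -(-5)/(-33) = -0.1515; T[1,1] = 0.
  T[0,:] = [+0.0000  +0.0588  -0.1176  -0.3529  +0.0588  -0.1176]
  T[1,:] = [-0.1818  +0.0000  -0.0303  +0.1818  +0.1818  -0.1515]
  T[2,:] = [+0.0556  +0.1111  +0.0000  -0.1111  -0.1667  -0.2778]
  T[3,:] = [-0.1111  +0.0556  -0.3333  +0.0000  -0.0556  +0.1667]
  T[4,:] = [+0.0385  +0.1923  +0.1154  +0.1923  +0.0000  +0.1923]
  T[5,:] = [-0.2000  -0.0400  -0.1200  +0.2000  +0.1600  +0.0000]
moduli |λ_i(T)| = 0.5188, 0.3387, 0.3387, 0.1104, 0.1104, 0.0270.
ρ(T) = max|λ| = 0.5188; 0.5188 < 1, so it converges for any x₀.

yes, ρ = 0.5188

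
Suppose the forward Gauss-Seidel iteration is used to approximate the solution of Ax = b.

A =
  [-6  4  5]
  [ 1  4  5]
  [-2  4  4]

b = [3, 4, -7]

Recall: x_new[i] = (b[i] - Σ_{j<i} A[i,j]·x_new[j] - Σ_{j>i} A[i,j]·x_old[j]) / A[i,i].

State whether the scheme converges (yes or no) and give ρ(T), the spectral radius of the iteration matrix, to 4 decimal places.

Write A = D+L+U with D = diag(-6, 4, 4).
Gauss-Seidel: T = -(D+L)⁻¹U, row 0 first, T[0,1] = -(4)/(-6) = +0.6667; later rows by forward substitution.
  T[0,:] = [+0.0000 +0.6667 +0.8333]
  T[1,:] = [+0.0000 -0.1667 -1.4583]
  T[2,:] = [+0.0000 +0.5000 +1.8750]
moduli |λ_i(T)| = 1.4136, 0.2948, 0.0000.
ρ = 1.4136; 1.4136 > 1, so it fails to converge.

no, ρ = 1.4136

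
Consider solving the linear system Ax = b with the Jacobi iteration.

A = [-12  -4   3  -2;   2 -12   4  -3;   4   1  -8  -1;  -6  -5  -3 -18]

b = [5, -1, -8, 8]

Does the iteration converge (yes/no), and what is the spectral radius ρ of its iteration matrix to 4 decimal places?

Let D = diag(-12, -12, -8, -18); L, U the strict triangles.
Jacobi T = -D⁻¹(L+U): T[2,3] = -(-1)/(-8) = -0.1250; T[2,2] = 0.
  T[0,:] = [+0.0000  -0.3333  +0.2500  -0.1667]
  T[1,:] = [+0.1667  +0.0000  +0.3333  -0.2500]
  T[2,:] = [+0.5000  +0.1250  +0.0000  -0.1250]
  T[3,:] = [-0.3333  -0.2778  -0.1667  +0.0000]
|roots of det(T-λI)|: 0.5291, 0.3457, 0.3457, 0.1434.
ρ = 0.5291; 0.5291 < 1, so it converges for any x₀.

yes, ρ = 0.5291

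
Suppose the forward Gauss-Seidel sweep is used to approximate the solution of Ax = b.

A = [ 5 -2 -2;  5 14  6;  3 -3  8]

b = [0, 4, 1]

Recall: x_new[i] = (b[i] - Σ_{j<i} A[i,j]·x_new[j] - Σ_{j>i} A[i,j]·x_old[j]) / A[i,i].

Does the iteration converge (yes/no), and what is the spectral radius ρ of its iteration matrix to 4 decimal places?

Split A = D + L + U, D = diag(5, 14, 8).
GS T = -(D+L)⁻¹U: row 0 first, T[0,1] = -(-2)/(5) = +0.4000; later rows by forward substitution.
  T[0,:] = [+0.0000  +0.4000  +0.4000]
  T[1,:] = [+0.0000  -0.1429  -0.5714]
  T[2,:] = [+0.0000  -0.2036  -0.3643]
|λ(T)| sorted: 0.6122, 0.1050, 0.0000.
ρ(T) = max|λ| = 0.6122; 0.6122 < 1 ⇒ converges.

yes, ρ = 0.6122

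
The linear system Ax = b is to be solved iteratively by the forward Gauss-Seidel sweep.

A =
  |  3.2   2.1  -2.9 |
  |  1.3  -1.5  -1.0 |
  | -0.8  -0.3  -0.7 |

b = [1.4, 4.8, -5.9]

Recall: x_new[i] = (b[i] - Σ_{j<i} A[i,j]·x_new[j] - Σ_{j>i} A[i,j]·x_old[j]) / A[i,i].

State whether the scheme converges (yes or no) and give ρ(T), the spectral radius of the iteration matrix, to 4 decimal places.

no, ρ = 1.2579

Write A = D+L+U with D = diag(3.2, -1.5, -0.7).
Gauss-Seidel: T = -(D+L)⁻¹U, row 0 first, T[0,1] = -(2.1)/(3.2) = -0.6562; later rows by forward substitution.
  T[0,:] = [+0.0000  -0.6562  +0.9062]
  T[1,:] = [+0.0000  -0.5687  +0.1187]
  T[2,:] = [+0.0000  +0.9938  -1.0866]
|λ(T)| sorted: 1.2579, 0.3975, 0.0000.
ρ = 1.2579; 1.2579 > 1, so it fails to converge.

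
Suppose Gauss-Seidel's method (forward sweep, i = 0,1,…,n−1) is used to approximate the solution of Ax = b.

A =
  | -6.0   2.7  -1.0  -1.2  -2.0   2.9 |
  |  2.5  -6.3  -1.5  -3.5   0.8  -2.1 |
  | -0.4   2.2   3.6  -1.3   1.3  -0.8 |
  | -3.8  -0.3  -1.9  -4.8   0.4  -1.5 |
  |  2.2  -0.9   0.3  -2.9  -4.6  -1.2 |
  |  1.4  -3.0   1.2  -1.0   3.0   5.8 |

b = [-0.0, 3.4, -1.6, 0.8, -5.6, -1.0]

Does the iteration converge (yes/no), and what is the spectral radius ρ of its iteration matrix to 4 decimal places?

no, ρ = 1.5646

Write A = D+L+U with D = diag(-6, -6.3, 3.6, -4.8, -4.6, 5.8).
Gauss-Seidel: T = -(D+L)⁻¹U, row 0 first, T[0,5] = -(2.9)/(-6) = +0.4833; later rows by forward substitution.
  T[0,:] = [+0.0000 +0.4500 -0.1667 -0.2000 -0.3333 +0.4833]
  T[1,:] = [+0.0000 +0.1786 -0.3042 -0.6349 -0.0053 -0.1415]
  T[2,:] = [+0.0000 -0.0591 +0.1674 +0.7269 -0.3949 +0.3624]
  T[3,:] = [+0.0000 -0.3440 +0.0847 -0.0897 +0.5039 -0.8298]
  T[4,:] = [+0.0000 +0.3933 -0.0627 +0.1325 -0.5018 +0.5447]
  T[5,:] = [+0.0000 -0.2668 -0.1048 -0.5145 +0.5059 -0.6897]
|λ(T)| sorted: 1.5646, 0.7158, 0.1032, 0.0512, 0.0343, 0.0000.
spectral radius ρ = 1.5646; 1.5646 > 1, so it fails to converge.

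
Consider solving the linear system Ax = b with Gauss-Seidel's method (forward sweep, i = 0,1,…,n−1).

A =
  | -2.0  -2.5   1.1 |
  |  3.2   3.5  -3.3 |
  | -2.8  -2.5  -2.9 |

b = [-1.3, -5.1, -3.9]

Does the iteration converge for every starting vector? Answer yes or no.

Let D = diag(-2, 3.5, -2.9); L, U the strict triangles.
T_GS = -(D+L)⁻¹U: row 0 first, T[0,1] = -(-2.5)/(-2) = -1.2500; later rows by forward substitution.
  T[0,:] = [+0.0000, -1.2500, +0.5500]
  T[1,:] = [+0.0000, +1.1429, +0.4400]
  T[2,:] = [+0.0000, +0.2217, -0.9103]
|λ(T)| sorted: 1.1893, 0.9568, 0.0000.
spectral radius ρ = 1.1893; 1.1893 > 1 ⇒ diverges.

no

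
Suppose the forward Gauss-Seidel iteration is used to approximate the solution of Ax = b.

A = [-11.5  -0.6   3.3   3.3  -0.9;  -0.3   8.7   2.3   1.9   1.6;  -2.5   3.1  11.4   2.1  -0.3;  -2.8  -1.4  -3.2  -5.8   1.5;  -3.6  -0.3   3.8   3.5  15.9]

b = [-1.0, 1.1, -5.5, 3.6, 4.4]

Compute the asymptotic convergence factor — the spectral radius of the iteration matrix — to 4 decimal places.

Split A = D + L + U, D = diag(-11.5, 8.7, 11.4, -5.8, 15.9).
T_GS = -(D+L)⁻¹U: row 0 first, T[0,3] = -(3.3)/(-11.5) = +0.2870; later rows by forward substitution.
  T[0,:] = [+0.0000, -0.0522, +0.2870, +0.2870, -0.0783]
  T[1,:] = [+0.0000, -0.0018, -0.2545, -0.2085, -0.1866]
  T[2,:] = [+0.0000, -0.0110, +0.1321, -0.0646, +0.0599]
  T[3,:] = [+0.0000, +0.0317, -0.1500, -0.0526, +0.3084]
  T[4,:] = [+0.0000, -0.0162, +0.0616, +0.0880, -0.1034]
|λ(T)| sorted: 0.2599, 0.1850, 0.0854, 0.0362, 0.0000.
ρ(T) = max|λ| = 0.2599; 0.2599 < 1, so it converges for any x₀.

0.2599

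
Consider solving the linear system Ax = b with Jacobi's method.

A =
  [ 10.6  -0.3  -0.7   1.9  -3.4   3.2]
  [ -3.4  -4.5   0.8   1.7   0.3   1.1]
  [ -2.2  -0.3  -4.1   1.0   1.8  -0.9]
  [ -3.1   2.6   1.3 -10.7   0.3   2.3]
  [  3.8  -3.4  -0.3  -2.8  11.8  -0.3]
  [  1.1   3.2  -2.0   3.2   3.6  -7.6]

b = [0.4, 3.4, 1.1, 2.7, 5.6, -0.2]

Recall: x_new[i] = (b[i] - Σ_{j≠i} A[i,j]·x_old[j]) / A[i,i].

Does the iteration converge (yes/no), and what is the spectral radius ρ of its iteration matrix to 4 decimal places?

A = D + L + U where D = diag(10.6, -4.5, -4.1, -10.7, 11.8, -7.6).
Jacobi T = -D⁻¹(L+U): T[3,1] = -(2.6)/(-10.7) = +0.2430; T[3,3] = 0.
  T[0,:] = [+0.0000, +0.0283, +0.0660, -0.1792, +0.3208, -0.3019]
  T[1,:] = [-0.7556, +0.0000, +0.1778, +0.3778, +0.0667, +0.2444]
  T[2,:] = [-0.5366, -0.0732, +0.0000, +0.2439, +0.4390, -0.2195]
  T[3,:] = [-0.2897, +0.2430, +0.1215, +0.0000, +0.0280, +0.2150]
  T[4,:] = [-0.3220, +0.2881, +0.0254, +0.2373, +0.0000, +0.0254]
  T[5,:] = [+0.1447, +0.4211, -0.2632, +0.4211, +0.4737, +0.0000]
|eigenvalues of T|: 0.8347, 0.4421, 0.4421, 0.3499, 0.3499, 0.1225.
ρ = 0.8347; 0.8347 < 1 ⇒ converges.

yes, ρ = 0.8347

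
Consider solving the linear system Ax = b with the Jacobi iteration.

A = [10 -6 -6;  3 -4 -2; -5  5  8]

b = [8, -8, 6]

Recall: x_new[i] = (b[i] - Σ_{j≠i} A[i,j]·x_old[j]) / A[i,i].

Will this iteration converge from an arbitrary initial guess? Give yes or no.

no

Let D = diag(10, -4, 8); L, U the strict triangles.
T_J = -D⁻¹(L+U): T[2,0] = -(-5)/(8) = +0.6250; T[2,2] = 0.
  T[0,:] = [+0.0000  +0.6000  +0.6000]
  T[1,:] = [+0.7500  +0.0000  -0.5000]
  T[2,:] = [+0.6250  -0.6250  +0.0000]
eigenvalue magnitudes: 1.2321, 0.6168, 0.6168.
ρ(T) = max|λ| = 1.2321; 1.2321 > 1: divergent.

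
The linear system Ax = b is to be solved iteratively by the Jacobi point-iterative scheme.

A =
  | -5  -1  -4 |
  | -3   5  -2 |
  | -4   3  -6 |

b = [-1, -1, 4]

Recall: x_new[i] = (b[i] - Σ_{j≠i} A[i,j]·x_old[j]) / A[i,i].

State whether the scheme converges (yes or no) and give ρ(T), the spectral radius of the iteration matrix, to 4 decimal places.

Write A = D+L+U with D = diag(-5, 5, -6).
Jacobi: T = -D⁻¹(L+U), T[2,0] = -(-4)/(-6) = -0.6667; T[2,2] = 0.
  T[0,:] = [+0.0000, -0.2000, -0.8000]
  T[1,:] = [+0.6000, +0.0000, +0.4000]
  T[2,:] = [-0.6667, +0.5000, +0.0000]
|roots of det(T-λI)|: 0.9053, 0.4541, 0.4541.
ρ(T) = max|λ| = 0.9053; 0.9053 < 1: convergent.

yes, ρ = 0.9053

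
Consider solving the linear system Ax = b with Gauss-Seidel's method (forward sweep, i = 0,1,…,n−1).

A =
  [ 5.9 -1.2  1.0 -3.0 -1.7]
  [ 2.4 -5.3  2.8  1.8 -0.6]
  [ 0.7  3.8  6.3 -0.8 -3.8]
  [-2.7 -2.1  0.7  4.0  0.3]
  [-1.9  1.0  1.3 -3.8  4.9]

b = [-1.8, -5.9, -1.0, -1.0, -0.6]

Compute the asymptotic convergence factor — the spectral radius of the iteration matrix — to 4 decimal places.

0.9098

Let D = diag(5.9, -5.3, 6.3, 4, 4.9); L, U the strict triangles.
GS T = -(D+L)⁻¹U: row 0 first, T[0,4] = -(-1.7)/(5.9) = +0.2881; later rows by forward substitution.
  T[0,:] = [+0.0000, +0.2034, -0.1695, +0.5085, +0.2881]
  T[1,:] = [+0.0000, +0.0921, +0.4516, +0.5699, +0.0173]
  T[2,:] = [+0.0000, -0.0782, -0.2535, -0.2732, +0.5607]
  T[3,:] = [+0.0000, +0.1993, +0.1670, +0.6902, +0.0304]
  T[4,:] = [+0.0000, +0.2354, +0.0389, +0.6886, -0.0170]
eigenvalue magnitudes: 0.9098, 0.3743, 0.3743, 0.0031, 0.0000.
ρ(T) = max|λ| = 0.9098; 0.9098 < 1, so it converges for any x₀.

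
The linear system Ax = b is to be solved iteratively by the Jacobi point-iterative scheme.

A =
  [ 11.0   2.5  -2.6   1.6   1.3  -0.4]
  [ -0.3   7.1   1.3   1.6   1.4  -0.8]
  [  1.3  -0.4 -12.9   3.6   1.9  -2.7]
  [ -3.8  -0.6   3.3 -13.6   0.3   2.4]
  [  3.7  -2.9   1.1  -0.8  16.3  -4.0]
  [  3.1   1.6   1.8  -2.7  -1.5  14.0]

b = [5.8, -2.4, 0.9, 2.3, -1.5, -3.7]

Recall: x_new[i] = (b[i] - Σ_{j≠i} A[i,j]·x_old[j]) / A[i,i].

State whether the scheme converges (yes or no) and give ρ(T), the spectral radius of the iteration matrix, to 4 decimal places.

Let D = diag(11, 7.1, -12.9, -13.6, 16.3, 14); L, U the strict triangles.
Jacobi: T = -D⁻¹(L+U), T[0,1] = -(2.5)/(11) = -0.2273; T[0,0] = 0.
  T[0,:] = [+0.0000, -0.2273, +0.2364, -0.1455, -0.1182, +0.0364]
  T[1,:] = [+0.0423, +0.0000, -0.1831, -0.2254, -0.1972, +0.1127]
  T[2,:] = [+0.1008, -0.0310, +0.0000, +0.2791, +0.1473, -0.2093]
  T[3,:] = [-0.2794, -0.0441, +0.2426, +0.0000, +0.0221, +0.1765]
  T[4,:] = [-0.2270, +0.1779, -0.0675, +0.0491, +0.0000, +0.2454]
  T[5,:] = [-0.2214, -0.1143, -0.1286, +0.1929, +0.1071, +0.0000]
|eigenvalues of T|: 0.5003, 0.3463, 0.3463, 0.1519, 0.1519, 0.0163.
spectral radius ρ = 0.5003; 0.5003 < 1: convergent.

yes, ρ = 0.5003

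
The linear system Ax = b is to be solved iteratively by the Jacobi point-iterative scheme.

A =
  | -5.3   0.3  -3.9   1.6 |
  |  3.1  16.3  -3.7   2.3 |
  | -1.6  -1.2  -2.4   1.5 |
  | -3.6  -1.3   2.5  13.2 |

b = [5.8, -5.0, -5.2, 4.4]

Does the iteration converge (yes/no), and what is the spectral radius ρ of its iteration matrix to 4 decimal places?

yes, ρ = 0.7421

Let D = diag(-5.3, 16.3, -2.4, 13.2); L, U the strict triangles.
Jacobi: T = -D⁻¹(L+U), T[0,3] = -(1.6)/(-5.3) = +0.3019; T[0,0] = 0.
  T[0,:] = [+0.0000, +0.0566, -0.7358, +0.3019]
  T[1,:] = [-0.1902, +0.0000, +0.2270, -0.1411]
  T[2,:] = [-0.6667, -0.5000, +0.0000, +0.6250]
  T[3,:] = [+0.2727, +0.0985, -0.1894, +0.0000]
|roots of det(T-λI)|: 0.7421, 0.4814, 0.4814, 0.0034.
ρ = 0.7421; 0.7421 < 1 ⇒ converges.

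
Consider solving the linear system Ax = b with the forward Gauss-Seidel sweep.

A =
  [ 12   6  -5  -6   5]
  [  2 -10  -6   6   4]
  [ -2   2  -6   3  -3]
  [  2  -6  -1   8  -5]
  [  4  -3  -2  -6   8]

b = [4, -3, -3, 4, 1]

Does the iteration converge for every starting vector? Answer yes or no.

Split A = D + L + U, D = diag(12, -10, -6, 8, 8).
T_GS = -(D+L)⁻¹U: row 0 first, T[0,4] = -(5)/(12) = -0.4167; later rows by forward substitution.
  T[0,:] = [+0.0000, -0.5000, +0.4167, +0.5000, -0.4167]
  T[1,:] = [+0.0000, -0.1000, -0.5167, +0.7000, +0.3167]
  T[2,:] = [+0.0000, +0.1333, -0.3111, +0.5667, -0.2556]
  T[3,:] = [+0.0000, +0.0667, -0.5306, +0.4708, +0.9347]
  T[4,:] = [+0.0000, +0.2958, -0.8778, +0.5073, +0.9642]
|eigenvalues of T|: 1.4231, 0.3758, 0.3758, 0.2332, 0.0000.
spectral radius ρ = 1.4231; 1.4231 > 1 ⇒ diverges.

no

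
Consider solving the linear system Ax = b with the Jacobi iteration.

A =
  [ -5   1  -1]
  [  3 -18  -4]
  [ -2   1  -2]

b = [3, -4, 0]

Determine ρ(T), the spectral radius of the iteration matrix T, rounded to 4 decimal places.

0.4319

A = D + L + U where D = diag(-5, -18, -2).
Jacobi T = -D⁻¹(L+U): T[0,2] = -(-1)/(-5) = -0.2000; T[0,0] = 0.
  T[0,:] = [+0.0000  +0.2000  -0.2000]
  T[1,:] = [+0.1667  +0.0000  -0.2222]
  T[2,:] = [-1.0000  +0.5000  +0.0000]
|roots of det(T-λI)|: 0.4319, 0.2536, 0.2536.
ρ = 0.4319; 0.4319 < 1, so it converges for any x₀.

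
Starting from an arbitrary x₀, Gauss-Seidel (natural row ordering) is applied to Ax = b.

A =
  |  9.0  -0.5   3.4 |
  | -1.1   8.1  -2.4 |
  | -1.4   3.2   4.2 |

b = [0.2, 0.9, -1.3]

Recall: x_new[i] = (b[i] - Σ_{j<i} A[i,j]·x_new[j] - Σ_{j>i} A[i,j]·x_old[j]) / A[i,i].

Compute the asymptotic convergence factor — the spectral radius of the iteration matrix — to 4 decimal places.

0.3221

A = D + L + U where D = diag(9, 8.1, 4.2).
T_GS = -(D+L)⁻¹U: row 0 first, T[0,1] = -(-0.5)/(9) = +0.0556; later rows by forward substitution.
  T[0,:] = [+0.0000 +0.0556 -0.3778]
  T[1,:] = [+0.0000 +0.0075 +0.2450]
  T[2,:] = [+0.0000 +0.0128 -0.3126]
|roots of det(T-λI)|: 0.3221, 0.0170, 0.0000.
spectral radius ρ = 0.3221; 0.3221 < 1: convergent.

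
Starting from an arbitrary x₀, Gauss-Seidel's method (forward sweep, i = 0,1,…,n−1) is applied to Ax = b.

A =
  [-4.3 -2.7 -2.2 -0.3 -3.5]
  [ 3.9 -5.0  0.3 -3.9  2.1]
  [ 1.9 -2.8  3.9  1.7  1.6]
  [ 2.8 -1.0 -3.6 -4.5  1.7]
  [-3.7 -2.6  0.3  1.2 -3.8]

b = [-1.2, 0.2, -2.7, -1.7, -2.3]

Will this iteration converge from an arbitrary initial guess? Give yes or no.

no

Diagonal D = diag(-4.3, -5, 3.9, -4.5, -3.8); L, U strict lower/upper.
GS T = -(D+L)⁻¹U: row 0 first, T[0,1] = -(-2.7)/(-4.3) = -0.6279; later rows by forward substitution.
  T[0,:] = [+0.0000 -0.6279 -0.5116 -0.0698 -0.8140]
  T[1,:] = [+0.0000 -0.4898 -0.3391 -0.8344 -0.2149]
  T[2,:] = [+0.0000 -0.0457 +0.0058 -1.0010 -0.1680]
  T[3,:] = [+0.0000 -0.2453 -0.2477 +0.9428 +0.0535]
  T[4,:] = [+0.0000 +0.8654 +0.6524 +0.8576 +0.9432]
|roots of det(T-λI)|: 1.2339, 0.7664, 0.5874, 0.0109, 0.0000.
spectral radius ρ = 1.2339; 1.2339 > 1, so it fails to converge.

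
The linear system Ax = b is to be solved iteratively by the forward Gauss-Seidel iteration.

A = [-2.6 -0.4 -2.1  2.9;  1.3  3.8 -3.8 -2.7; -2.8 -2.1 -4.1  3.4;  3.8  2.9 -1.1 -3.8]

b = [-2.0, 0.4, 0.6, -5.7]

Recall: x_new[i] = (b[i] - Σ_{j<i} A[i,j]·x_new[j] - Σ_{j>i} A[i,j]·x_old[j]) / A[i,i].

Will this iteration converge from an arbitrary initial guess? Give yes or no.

no

Split A = D + L + U, D = diag(-2.6, 3.8, -4.1, -3.8).
GS T = -(D+L)⁻¹U: row 0 first, T[0,2] = -(-2.1)/(-2.6) = -0.8077; later rows by forward substitution.
  T[0,:] = [+0.0000  -0.1538  -0.8077  +1.1154]
  T[1,:] = [+0.0000  +0.0526  +1.2763  +0.3289]
  T[2,:] = [+0.0000  +0.0781  -0.1021  -0.1009]
  T[3,:] = [+0.0000  -0.1363  +0.1959  +1.3956]
|roots of det(T-λI)|: 1.3576, 0.3123, 0.3009, 0.0000.
ρ = 1.3576; 1.3576 > 1: divergent.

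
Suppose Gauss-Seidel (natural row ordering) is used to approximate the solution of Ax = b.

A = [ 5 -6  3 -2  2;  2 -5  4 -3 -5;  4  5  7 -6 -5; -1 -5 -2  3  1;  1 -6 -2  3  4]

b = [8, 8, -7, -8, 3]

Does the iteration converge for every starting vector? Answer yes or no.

no

Write A = D+L+U with D = diag(5, -5, 7, 3, 4).
Gauss-Seidel: T = -(D+L)⁻¹U, row 0 first, T[0,1] = -(-6)/(5) = +1.2000; later rows by forward substitution.
  T[0,:] = [+0.0000  +1.2000  -0.6000  +0.4000  -0.4000]
  T[1,:] = [+0.0000  +0.4800  +0.5600  -0.4400  -1.1600]
  T[2,:] = [+0.0000  -1.0286  -0.0571  +0.9429  +1.7714]
  T[3,:] = [+0.0000  +0.5143  +0.6952  +0.0286  -1.2190]
  T[4,:] = [+0.0000  -0.4800  +0.4400  -0.3100  +0.1600]
eigenvalue magnitudes: 1.2888, 1.0686, 0.7666, 0.0649, 0.0000.
ρ(T) = max|λ| = 1.2888; 1.2888 > 1: divergent.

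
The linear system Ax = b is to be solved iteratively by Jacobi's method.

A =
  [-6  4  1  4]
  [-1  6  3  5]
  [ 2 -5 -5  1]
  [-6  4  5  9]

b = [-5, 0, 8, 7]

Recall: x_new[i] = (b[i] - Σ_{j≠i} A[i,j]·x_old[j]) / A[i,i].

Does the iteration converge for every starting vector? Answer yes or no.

no

Let D = diag(-6, 6, -5, 9); L, U the strict triangles.
Jacobi: T = -D⁻¹(L+U), T[3,1] = -(4)/(9) = -0.4444; T[3,3] = 0.
  T[0,:] = [+0.0000, +0.6667, +0.1667, +0.6667]
  T[1,:] = [+0.1667, +0.0000, -0.5000, -0.8333]
  T[2,:] = [+0.4000, -1.0000, +0.0000, +0.2000]
  T[3,:] = [+0.6667, -0.4444, -0.5556, +0.0000]
|eigenvalues of T|: 1.4734, 0.8452, 0.8452, 0.0528.
spectral radius ρ = 1.4734; 1.4734 > 1 ⇒ diverges.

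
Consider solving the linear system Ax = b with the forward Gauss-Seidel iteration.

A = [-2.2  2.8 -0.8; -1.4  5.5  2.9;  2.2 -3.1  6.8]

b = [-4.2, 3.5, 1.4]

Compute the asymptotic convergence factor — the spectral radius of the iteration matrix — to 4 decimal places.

Diagonal D = diag(-2.2, 5.5, 6.8); L, U strict lower/upper.
T_GS = -(D+L)⁻¹U: row 0 first, T[0,2] = -(-0.8)/(-2.2) = -0.3636; later rows by forward substitution.
  T[0,:] = [+0.0000  +1.2727  -0.3636]
  T[1,:] = [+0.0000  +0.3240  -0.6198]
  T[2,:] = [+0.0000  -0.2641  -0.1649]
|roots of det(T-λI)|: 0.5522, 0.3932, 0.0000.
ρ = 0.5522; 0.5522 < 1, so it converges for any x₀.

0.5522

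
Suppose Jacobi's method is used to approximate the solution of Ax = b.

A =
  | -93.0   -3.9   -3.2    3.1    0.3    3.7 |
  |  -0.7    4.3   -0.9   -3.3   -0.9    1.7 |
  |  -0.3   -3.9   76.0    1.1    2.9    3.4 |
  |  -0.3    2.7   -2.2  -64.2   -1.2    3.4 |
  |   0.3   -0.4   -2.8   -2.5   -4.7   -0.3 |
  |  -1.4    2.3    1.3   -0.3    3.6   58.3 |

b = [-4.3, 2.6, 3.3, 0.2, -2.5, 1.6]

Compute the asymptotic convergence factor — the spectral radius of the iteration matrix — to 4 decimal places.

Diagonal D = diag(-93, 4.3, 76, -64.2, -4.7, 58.3); L, U strict lower/upper.
Jacobi T = -D⁻¹(L+U): T[4,2] = -(-2.8)/(-4.7) = -0.5957; T[4,4] = 0.
  T[0,:] = [+0.0000  -0.0419  -0.0344  +0.0333  +0.0032  +0.0398]
  T[1,:] = [+0.1628  +0.0000  +0.2093  +0.7674  +0.2093  -0.3953]
  T[2,:] = [+0.0039  +0.0513  +0.0000  -0.0145  -0.0382  -0.0447]
  T[3,:] = [-0.0047  +0.0421  -0.0343  +0.0000  -0.0187  +0.0530]
  T[4,:] = [+0.0638  -0.0851  -0.5957  -0.5319  +0.0000  -0.0638]
  T[5,:] = [+0.0240  -0.0395  -0.0223  +0.0051  -0.0617  +0.0000]
eigenvalue magnitudes: 0.3042, 0.2366, 0.2366, 0.1485, 0.1000, 0.0129.
ρ(T) = max|λ| = 0.3042; 0.3042 < 1: convergent.

0.3042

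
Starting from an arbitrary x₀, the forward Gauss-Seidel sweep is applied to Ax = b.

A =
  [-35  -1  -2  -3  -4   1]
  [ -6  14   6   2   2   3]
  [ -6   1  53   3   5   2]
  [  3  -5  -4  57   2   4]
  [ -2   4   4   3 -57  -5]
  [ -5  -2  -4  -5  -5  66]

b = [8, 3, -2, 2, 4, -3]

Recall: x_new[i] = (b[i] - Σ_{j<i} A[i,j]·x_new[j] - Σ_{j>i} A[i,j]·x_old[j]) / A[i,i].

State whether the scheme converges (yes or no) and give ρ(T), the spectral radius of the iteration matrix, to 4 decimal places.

A = D + L + U where D = diag(-35, 14, 53, 57, -57, 66).
Gauss-Seidel: T = -(D+L)⁻¹U, row 0 first, T[0,5] = -(1)/(-35) = +0.0286; later rows by forward substitution.
  T[0,:] = [+0.0000  -0.0286  -0.0571  -0.0857  -0.1143  +0.0286]
  T[1,:] = [+0.0000  -0.0122  -0.4531  -0.1796  -0.1918  -0.2020]
  T[2,:] = [+0.0000  -0.0030  +0.0021  -0.0629  -0.1037  -0.0307]
  T[3,:] = [+0.0000  +0.0002  -0.0366  -0.0157  -0.0532  -0.0916]
  T[4,:] = [+0.0000  -0.0001  -0.0316  -0.0148  -0.0195  -0.1099]
  T[5,:] = [+0.0000  -0.0027  -0.0231  -0.0181  -0.0263  -0.0211]
moduli |λ_i(T)| = 0.1600, 0.0672, 0.0337, 0.0337, 0.0133, 0.0000.
ρ(T) = max|λ| = 0.1600; 0.1600 < 1: convergent.

yes, ρ = 0.1600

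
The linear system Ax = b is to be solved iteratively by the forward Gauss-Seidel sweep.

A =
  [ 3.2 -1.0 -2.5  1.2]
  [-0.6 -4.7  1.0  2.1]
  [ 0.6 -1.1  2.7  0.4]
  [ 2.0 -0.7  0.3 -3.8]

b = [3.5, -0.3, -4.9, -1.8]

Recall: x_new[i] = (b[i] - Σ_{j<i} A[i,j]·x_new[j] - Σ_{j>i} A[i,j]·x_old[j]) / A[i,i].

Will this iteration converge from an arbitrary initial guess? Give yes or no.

Write A = D+L+U with D = diag(3.2, -4.7, 2.7, -3.8).
T_GS = -(D+L)⁻¹U: row 0 first, T[0,1] = -(-1)/(3.2) = +0.3125; later rows by forward substitution.
  T[0,:] = [+0.0000  +0.3125  +0.7812  -0.3750]
  T[1,:] = [+0.0000  -0.0399  +0.1130  +0.4947]
  T[2,:] = [+0.0000  -0.0857  -0.1276  +0.1367]
  T[3,:] = [+0.0000  +0.1651  +0.3803  -0.2777]
eigenvalue magnitudes: 0.5842, 0.0942, 0.0942, 0.0000.
ρ = 0.5842; 0.5842 < 1, so it converges for any x₀.

yes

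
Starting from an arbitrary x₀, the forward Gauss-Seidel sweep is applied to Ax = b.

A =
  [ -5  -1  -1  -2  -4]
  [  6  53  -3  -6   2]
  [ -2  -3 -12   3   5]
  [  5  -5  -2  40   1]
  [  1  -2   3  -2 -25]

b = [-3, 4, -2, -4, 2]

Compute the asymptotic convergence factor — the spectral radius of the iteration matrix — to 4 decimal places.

0.1519

Diagonal D = diag(-5, 53, -12, 40, -25); L, U strict lower/upper.
Gauss-Seidel: T = -(D+L)⁻¹U, row 0 first, T[0,3] = -(-2)/(-5) = -0.4000; later rows by forward substitution.
  T[0,:] = [+0.0000, -0.2000, -0.2000, -0.4000, -0.8000]
  T[1,:] = [+0.0000, +0.0226, +0.0792, +0.1585, +0.0528]
  T[2,:] = [+0.0000, +0.0277, +0.0135, +0.2770, +0.5368]
  T[3,:] = [+0.0000, +0.0292, +0.0356, +0.0837, +0.1084]
  T[4,:] = [+0.0000, -0.0088, -0.0156, -0.0021, +0.0195]
|λ(T)| sorted: 0.1519, 0.0322, 0.0241, 0.0241, 0.0000.
ρ = 0.1519; 0.1519 < 1: convergent.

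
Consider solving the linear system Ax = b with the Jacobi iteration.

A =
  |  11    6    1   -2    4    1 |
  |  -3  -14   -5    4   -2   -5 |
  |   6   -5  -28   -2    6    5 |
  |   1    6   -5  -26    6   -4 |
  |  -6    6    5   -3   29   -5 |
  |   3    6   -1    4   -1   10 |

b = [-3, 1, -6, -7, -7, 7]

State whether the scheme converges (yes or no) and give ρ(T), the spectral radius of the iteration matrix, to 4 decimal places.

yes, ρ = 0.8241

Diagonal D = diag(11, -14, -28, -26, 29, 10); L, U strict lower/upper.
Jacobi: T = -D⁻¹(L+U), T[0,1] = -(6)/(11) = -0.5455; T[0,0] = 0.
  T[0,:] = [+0.0000  -0.5455  -0.0909  +0.1818  -0.3636  -0.0909]
  T[1,:] = [-0.2143  +0.0000  -0.3571  +0.2857  -0.1429  -0.3571]
  T[2,:] = [+0.2143  -0.1786  +0.0000  -0.0714  +0.2143  +0.1786]
  T[3,:] = [+0.0385  +0.2308  -0.1923  +0.0000  +0.2308  -0.1538]
  T[4,:] = [+0.2069  -0.2069  -0.1724  +0.1034  +0.0000  +0.1724]
  T[5,:] = [-0.3000  -0.6000  +0.1000  -0.4000  +0.1000  +0.0000]
|eigenvalues of T|: 0.8241, 0.5613, 0.2962, 0.1943, 0.1943, 0.1709.
spectral radius ρ = 0.8241; 0.8241 < 1 ⇒ converges.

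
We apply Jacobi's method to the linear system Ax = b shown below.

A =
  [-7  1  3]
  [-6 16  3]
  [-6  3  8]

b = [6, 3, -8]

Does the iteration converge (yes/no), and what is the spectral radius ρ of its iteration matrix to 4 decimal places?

Write A = D+L+U with D = diag(-7, 16, 8).
T_J = -D⁻¹(L+U): T[0,1] = -(1)/(-7) = +0.1429; T[0,0] = 0.
  T[0,:] = [+0.0000  +0.1429  +0.4286]
  T[1,:] = [+0.3750  +0.0000  -0.1875]
  T[2,:] = [+0.7500  -0.3750  +0.0000]
|λ(T)| sorted: 0.7439, 0.5460, 0.1978.
ρ(T) = max|λ| = 0.7439; 0.7439 < 1, so it converges for any x₀.

yes, ρ = 0.7439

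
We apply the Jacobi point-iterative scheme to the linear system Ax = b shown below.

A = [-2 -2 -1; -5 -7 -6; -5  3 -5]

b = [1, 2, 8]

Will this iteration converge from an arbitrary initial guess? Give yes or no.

no

Diagonal D = diag(-2, -7, -5); L, U strict lower/upper.
T_J = -D⁻¹(L+U): T[2,1] = -(3)/(-5) = +0.6000; T[2,2] = 0.
  T[0,:] = [+0.0000, -1.0000, -0.5000]
  T[1,:] = [-0.7143, +0.0000, -0.8571]
  T[2,:] = [-1.0000, +0.6000, +0.0000]
moduli |λ_i(T)| = 1.1271, 0.7552, 0.7552.
ρ(T) = max|λ| = 1.1271; 1.1271 > 1 ⇒ diverges.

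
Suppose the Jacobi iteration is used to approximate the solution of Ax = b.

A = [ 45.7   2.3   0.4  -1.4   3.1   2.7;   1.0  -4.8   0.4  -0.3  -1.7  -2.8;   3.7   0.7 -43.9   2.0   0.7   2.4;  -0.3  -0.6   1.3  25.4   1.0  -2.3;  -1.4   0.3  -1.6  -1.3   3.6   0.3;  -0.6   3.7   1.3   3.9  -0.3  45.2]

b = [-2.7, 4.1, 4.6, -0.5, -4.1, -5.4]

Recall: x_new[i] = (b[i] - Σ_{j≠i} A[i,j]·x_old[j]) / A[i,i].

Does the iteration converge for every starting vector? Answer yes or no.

A = D + L + U where D = diag(45.7, -4.8, -43.9, 25.4, 3.6, 45.2).
Jacobi: T = -D⁻¹(L+U), T[0,4] = -(3.1)/(45.7) = -0.0678; T[0,0] = 0.
  T[0,:] = [+0.0000  -0.0503  -0.0088  +0.0306  -0.0678  -0.0591]
  T[1,:] = [+0.2083  +0.0000  +0.0833  -0.0625  -0.3542  -0.5833]
  T[2,:] = [+0.0843  +0.0159  +0.0000  +0.0456  +0.0159  +0.0547]
  T[3,:] = [+0.0118  +0.0236  -0.0512  +0.0000  -0.0394  +0.0906]
  T[4,:] = [+0.3889  -0.0833  +0.4444  +0.3611  +0.0000  -0.0833]
  T[5,:] = [+0.0133  -0.0819  -0.0288  -0.0863  +0.0066  +0.0000]
eigenvalue magnitudes: 0.2716, 0.2295, 0.2213, 0.2213, 0.0747, 0.0747.
spectral radius ρ = 0.2716; 0.2716 < 1, so it converges for any x₀.

yes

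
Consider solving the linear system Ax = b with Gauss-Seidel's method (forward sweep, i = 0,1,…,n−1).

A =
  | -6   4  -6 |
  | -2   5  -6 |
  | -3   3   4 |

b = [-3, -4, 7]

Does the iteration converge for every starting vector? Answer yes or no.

no

Diagonal D = diag(-6, 5, 4); L, U strict lower/upper.
Gauss-Seidel: T = -(D+L)⁻¹U, row 0 first, T[0,2] = -(-6)/(-6) = -1.0000; later rows by forward substitution.
  T[0,:] = [+0.0000  +0.6667  -1.0000]
  T[1,:] = [+0.0000  +0.2667  +0.8000]
  T[2,:] = [+0.0000  +0.3000  -1.3500]
moduli |λ_i(T)| = 1.4869, 0.4035, 0.0000.
ρ(T) = max|λ| = 1.4869; 1.4869 > 1, so it fails to converge.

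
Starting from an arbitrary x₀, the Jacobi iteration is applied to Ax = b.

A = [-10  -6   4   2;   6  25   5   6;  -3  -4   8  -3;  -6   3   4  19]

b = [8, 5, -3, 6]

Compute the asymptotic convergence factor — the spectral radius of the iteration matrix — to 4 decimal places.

0.6539

Diagonal D = diag(-10, 25, 8, 19); L, U strict lower/upper.
Jacobi: T = -D⁻¹(L+U), T[0,2] = -(4)/(-10) = +0.4000; T[0,0] = 0.
  T[0,:] = [+0.0000 -0.6000 +0.4000 +0.2000]
  T[1,:] = [-0.2400 +0.0000 -0.2000 -0.2400]
  T[2,:] = [+0.3750 +0.5000 +0.0000 +0.3750]
  T[3,:] = [+0.3158 -0.1579 -0.2105 +0.0000]
|λ(T)| sorted: 0.6539, 0.3734, 0.3734, 0.1403.
spectral radius ρ = 0.6539; 0.6539 < 1 ⇒ converges.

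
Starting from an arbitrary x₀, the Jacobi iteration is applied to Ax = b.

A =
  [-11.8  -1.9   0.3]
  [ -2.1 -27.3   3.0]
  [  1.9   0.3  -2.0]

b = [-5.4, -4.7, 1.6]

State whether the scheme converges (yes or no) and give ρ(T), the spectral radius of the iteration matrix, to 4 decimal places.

yes, ρ = 0.3250

A = D + L + U where D = diag(-11.8, -27.3, -2).
T_J = -D⁻¹(L+U): T[0,2] = -(0.3)/(-11.8) = +0.0254; T[0,0] = 0.
  T[0,:] = [+0.0000 -0.1610 +0.0254]
  T[1,:] = [-0.0769 +0.0000 +0.1099]
  T[2,:] = [+0.9500 +0.1500 +0.0000]
|λ(T)| sorted: 0.3250, 0.2294, 0.2294.
ρ(T) = max|λ| = 0.3250; 0.3250 < 1, so it converges for any x₀.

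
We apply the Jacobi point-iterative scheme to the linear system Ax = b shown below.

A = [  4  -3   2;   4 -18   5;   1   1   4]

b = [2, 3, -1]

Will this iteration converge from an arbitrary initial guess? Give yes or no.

Diagonal D = diag(4, -18, 4); L, U strict lower/upper.
Jacobi T = -D⁻¹(L+U): T[2,0] = -(1)/(4) = -0.2500; T[2,2] = 0.
  T[0,:] = [+0.0000 +0.7500 -0.5000]
  T[1,:] = [+0.2222 +0.0000 +0.2778]
  T[2,:] = [-0.2500 -0.2500 +0.0000]
moduli |λ_i(T)| = 0.5187, 0.4022, 0.1165.
ρ = 0.5187; 0.5187 < 1: convergent.

yes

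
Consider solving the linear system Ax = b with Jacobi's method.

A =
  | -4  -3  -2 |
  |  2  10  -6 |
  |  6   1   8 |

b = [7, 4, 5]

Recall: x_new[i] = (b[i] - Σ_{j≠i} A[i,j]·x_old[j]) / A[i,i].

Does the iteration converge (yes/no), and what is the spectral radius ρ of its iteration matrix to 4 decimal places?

yes, ρ = 0.9005

A = D + L + U where D = diag(-4, 10, 8).
Jacobi: T = -D⁻¹(L+U), T[2,0] = -(6)/(8) = -0.7500; T[2,2] = 0.
  T[0,:] = [+0.0000, -0.7500, -0.5000]
  T[1,:] = [-0.2000, +0.0000, +0.6000]
  T[2,:] = [-0.7500, -0.1250, +0.0000]
moduli |λ_i(T)| = 0.9005, 0.6008, 0.6008.
spectral radius ρ = 0.9005; 0.9005 < 1 ⇒ converges.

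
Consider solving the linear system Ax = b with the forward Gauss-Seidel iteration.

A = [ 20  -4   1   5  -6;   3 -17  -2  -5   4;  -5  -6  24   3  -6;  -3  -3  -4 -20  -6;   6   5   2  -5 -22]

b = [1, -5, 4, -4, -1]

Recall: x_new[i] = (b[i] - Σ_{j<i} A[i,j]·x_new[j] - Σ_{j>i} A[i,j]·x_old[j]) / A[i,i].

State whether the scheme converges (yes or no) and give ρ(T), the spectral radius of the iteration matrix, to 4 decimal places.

yes, ρ = 0.5364

Split A = D + L + U, D = diag(20, -17, 24, -20, -22).
T_GS = -(D+L)⁻¹U: row 0 first, T[0,3] = -(5)/(20) = -0.2500; later rows by forward substitution.
  T[0,:] = [+0.0000, +0.2000, -0.0500, -0.2500, +0.3000]
  T[1,:] = [+0.0000, +0.0353, -0.1265, -0.3382, +0.2882]
  T[2,:] = [+0.0000, +0.0505, -0.0420, -0.2616, +0.3846]
  T[3,:] = [+0.0000, -0.0454, +0.0349, +0.1406, -0.4651]
  T[4,:] = [+0.0000, +0.0775, -0.0541, -0.2008, +0.2880]
|eigenvalues of T|: 0.5364, 0.1000, 0.1000, 0.0449, 0.0000.
ρ = 0.5364; 0.5364 < 1 ⇒ converges.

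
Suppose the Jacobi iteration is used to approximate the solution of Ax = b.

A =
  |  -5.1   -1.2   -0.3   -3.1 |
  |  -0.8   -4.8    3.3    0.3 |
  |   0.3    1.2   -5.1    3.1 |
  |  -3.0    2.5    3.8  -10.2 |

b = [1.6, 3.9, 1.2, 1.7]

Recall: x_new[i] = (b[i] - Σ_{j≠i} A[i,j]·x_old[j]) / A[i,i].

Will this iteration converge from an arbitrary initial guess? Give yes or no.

yes

Diagonal D = diag(-5.1, -4.8, -5.1, -10.2); L, U strict lower/upper.
Jacobi T = -D⁻¹(L+U): T[2,0] = -(0.3)/(-5.1) = +0.0588; T[2,2] = 0.
  T[0,:] = [+0.0000  -0.2353  -0.0588  -0.6078]
  T[1,:] = [-0.1667  +0.0000  +0.6875  +0.0625]
  T[2,:] = [+0.0588  +0.2353  +0.0000  +0.6078]
  T[3,:] = [-0.2941  +0.2451  +0.3725  +0.0000]
|roots of det(T-λI)|: 0.8706, 0.6387, 0.2632, 0.0313.
spectral radius ρ = 0.8706; 0.8706 < 1, so it converges for any x₀.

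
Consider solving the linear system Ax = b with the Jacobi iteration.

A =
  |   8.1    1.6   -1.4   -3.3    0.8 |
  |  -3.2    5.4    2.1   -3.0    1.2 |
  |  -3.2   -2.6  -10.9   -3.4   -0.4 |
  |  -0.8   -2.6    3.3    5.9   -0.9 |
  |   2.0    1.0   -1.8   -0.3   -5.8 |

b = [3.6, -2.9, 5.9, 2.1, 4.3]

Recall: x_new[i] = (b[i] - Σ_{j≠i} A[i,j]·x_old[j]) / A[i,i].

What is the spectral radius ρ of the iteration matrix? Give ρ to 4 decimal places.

0.8499

Write A = D+L+U with D = diag(8.1, 5.4, -10.9, 5.9, -5.8).
Jacobi T = -D⁻¹(L+U): T[1,2] = -(2.1)/(5.4) = -0.3889; T[1,1] = 0.
  T[0,:] = [+0.0000 -0.1975 +0.1728 +0.4074 -0.0988]
  T[1,:] = [+0.5926 +0.0000 -0.3889 +0.5556 -0.2222]
  T[2,:] = [-0.2936 -0.2385 +0.0000 -0.3119 -0.0367]
  T[3,:] = [+0.1356 +0.4407 -0.5593 +0.0000 +0.1525]
  T[4,:] = [+0.3448 +0.1724 -0.3103 -0.0517 +0.0000]
eigenvalue magnitudes: 0.8499, 0.4846, 0.4846, 0.3233, 0.0242.
ρ(T) = max|λ| = 0.8499; 0.8499 < 1 ⇒ converges.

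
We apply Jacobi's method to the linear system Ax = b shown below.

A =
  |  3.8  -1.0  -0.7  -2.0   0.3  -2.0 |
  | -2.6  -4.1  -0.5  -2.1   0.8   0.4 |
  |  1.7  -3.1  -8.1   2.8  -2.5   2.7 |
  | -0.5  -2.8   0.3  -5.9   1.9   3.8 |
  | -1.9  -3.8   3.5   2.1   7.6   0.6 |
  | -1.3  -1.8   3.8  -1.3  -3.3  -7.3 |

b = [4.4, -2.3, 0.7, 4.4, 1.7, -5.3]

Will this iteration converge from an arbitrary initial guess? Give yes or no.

no

A = D + L + U where D = diag(3.8, -4.1, -8.1, -5.9, 7.6, -7.3).
T_J = -D⁻¹(L+U): T[0,3] = -(-2)/(3.8) = +0.5263; T[0,0] = 0.
  T[0,:] = [+0.0000, +0.2632, +0.1842, +0.5263, -0.0789, +0.5263]
  T[1,:] = [-0.6341, +0.0000, -0.1220, -0.5122, +0.1951, +0.0976]
  T[2,:] = [+0.2099, -0.3827, +0.0000, +0.3457, -0.3086, +0.3333]
  T[3,:] = [-0.0847, -0.4746, +0.0508, +0.0000, +0.3220, +0.6441]
  T[4,:] = [+0.2500, +0.5000, -0.4605, -0.2763, +0.0000, -0.0789]
  T[5,:] = [-0.1781, -0.2466, +0.5205, -0.1781, -0.4521, +0.0000]
|λ(T)| sorted: 1.1271, 0.6491, 0.6491, 0.5936, 0.5936, 0.3939.
ρ(T) = max|λ| = 1.1271; 1.1271 > 1: divergent.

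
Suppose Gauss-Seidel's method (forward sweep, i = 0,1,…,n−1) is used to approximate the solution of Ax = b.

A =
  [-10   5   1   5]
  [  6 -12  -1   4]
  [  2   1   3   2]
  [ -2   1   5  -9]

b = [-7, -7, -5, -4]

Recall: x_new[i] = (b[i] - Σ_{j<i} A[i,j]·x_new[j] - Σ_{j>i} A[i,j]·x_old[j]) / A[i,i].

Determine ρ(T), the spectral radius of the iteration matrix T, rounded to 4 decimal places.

0.6134

A = D + L + U where D = diag(-10, -12, 3, -9).
T_GS = -(D+L)⁻¹U: row 0 first, T[0,3] = -(5)/(-10) = +0.5000; later rows by forward substitution.
  T[0,:] = [+0.0000, +0.5000, +0.1000, +0.5000]
  T[1,:] = [+0.0000, +0.2500, -0.0333, +0.5833]
  T[2,:] = [+0.0000, -0.4167, -0.0556, -1.1944]
  T[3,:] = [+0.0000, -0.3148, -0.0568, -0.7099]
|eigenvalues of T|: 0.6134, 0.1003, 0.1003, 0.0000.
ρ(T) = max|λ| = 0.6134; 0.6134 < 1, so it converges for any x₀.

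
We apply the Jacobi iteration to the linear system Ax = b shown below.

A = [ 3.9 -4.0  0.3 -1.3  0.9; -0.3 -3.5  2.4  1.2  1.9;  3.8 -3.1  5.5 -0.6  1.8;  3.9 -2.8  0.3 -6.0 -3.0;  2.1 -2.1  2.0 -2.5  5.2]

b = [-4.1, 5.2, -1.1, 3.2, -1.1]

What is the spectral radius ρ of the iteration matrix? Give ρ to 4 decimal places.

1.3393

Diagonal D = diag(3.9, -3.5, 5.5, -6, 5.2); L, U strict lower/upper.
Jacobi T = -D⁻¹(L+U): T[1,4] = -(1.9)/(-3.5) = +0.5429; T[1,1] = 0.
  T[0,:] = [+0.0000, +1.0256, -0.0769, +0.3333, -0.2308]
  T[1,:] = [-0.0857, +0.0000, +0.6857, +0.3429, +0.5429]
  T[2,:] = [-0.6909, +0.5636, +0.0000, +0.1091, -0.3273]
  T[3,:] = [+0.6500, -0.4667, +0.0500, +0.0000, -0.5000]
  T[4,:] = [-0.4038, +0.4038, -0.3846, +0.4808, +0.0000]
|λ(T)| sorted: 1.3393, 0.6967, 0.6967, 0.6224, 0.6224.
ρ(T) = max|λ| = 1.3393; 1.3393 > 1: divergent.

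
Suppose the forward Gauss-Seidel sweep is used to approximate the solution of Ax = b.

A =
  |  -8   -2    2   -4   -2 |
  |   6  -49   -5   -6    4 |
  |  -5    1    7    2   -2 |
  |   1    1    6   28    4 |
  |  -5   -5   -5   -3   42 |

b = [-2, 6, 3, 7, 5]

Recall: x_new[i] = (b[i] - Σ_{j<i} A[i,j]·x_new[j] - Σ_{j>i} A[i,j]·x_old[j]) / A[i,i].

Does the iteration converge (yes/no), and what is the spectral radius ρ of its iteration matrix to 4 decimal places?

Diagonal D = diag(-8, -49, 7, 28, 42); L, U strict lower/upper.
T_GS = -(D+L)⁻¹U: row 0 first, T[0,2] = -(2)/(-8) = +0.2500; later rows by forward substitution.
  T[0,:] = [+0.0000 -0.2500 +0.2500 -0.5000 -0.2500]
  T[1,:] = [+0.0000 -0.0306 -0.0714 -0.1837 +0.0510]
  T[2,:] = [+0.0000 -0.1742 +0.1888 -0.6166 +0.0999]
  T[3,:] = [+0.0000 +0.0474 -0.0468 +0.1565 -0.1571]
  T[4,:] = [+0.0000 -0.0508 +0.0404 -0.1436 -0.0230]
eigenvalue magnitudes: 0.4053, 0.1241, 0.0496, 0.0496, 0.0000.
ρ(T) = max|λ| = 0.4053; 0.4053 < 1, so it converges for any x₀.

yes, ρ = 0.4053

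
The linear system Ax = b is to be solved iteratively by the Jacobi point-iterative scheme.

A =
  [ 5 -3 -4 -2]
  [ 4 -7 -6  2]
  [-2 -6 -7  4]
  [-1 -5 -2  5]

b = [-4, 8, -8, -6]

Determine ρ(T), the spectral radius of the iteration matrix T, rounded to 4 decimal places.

1.3692

Split A = D + L + U, D = diag(5, -7, -7, 5).
Jacobi: T = -D⁻¹(L+U), T[0,2] = -(-4)/(5) = +0.8000; T[0,0] = 0.
  T[0,:] = [+0.0000  +0.6000  +0.8000  +0.4000]
  T[1,:] = [+0.5714  +0.0000  -0.8571  +0.2857]
  T[2,:] = [-0.2857  -0.8571  +0.0000  +0.5714]
  T[3,:] = [+0.2000  +1.0000  +0.4000  +0.0000]
|roots of det(T-λI)|: 1.3692, 1.0064, 0.2576, 0.2576.
ρ = 1.3692; 1.3692 > 1 ⇒ diverges.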